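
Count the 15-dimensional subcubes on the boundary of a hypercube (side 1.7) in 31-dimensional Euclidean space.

f_15(31-cube) = (31 choose 15) · 2^16 = 19696202219520.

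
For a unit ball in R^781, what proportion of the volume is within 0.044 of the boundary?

Shell fraction = 1 - (1-0.044)^781 ≈ 1 - 5.465e-16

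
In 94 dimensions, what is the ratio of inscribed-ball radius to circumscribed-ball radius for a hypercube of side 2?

For an n-cube of any side s, the inradius is s/2 and the circumradius is s√n/2, so the ratio is 1/√94 ≈ 0.103142.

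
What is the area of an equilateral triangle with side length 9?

Area = (√3/4) · 9² = 35.074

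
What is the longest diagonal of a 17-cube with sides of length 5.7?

The space diagonal of an n-cube of side s is s√n. Here 5.7·√17 ≈ 23.5017.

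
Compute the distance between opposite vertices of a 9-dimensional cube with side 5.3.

||(5.3,5.3,...,5.3)|| = √(9)·5.3 = 15.9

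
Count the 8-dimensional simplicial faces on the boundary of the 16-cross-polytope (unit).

Number of 8-faces = 2^(8+1) · C(16,8+1) = 512 · 11440 = 5857280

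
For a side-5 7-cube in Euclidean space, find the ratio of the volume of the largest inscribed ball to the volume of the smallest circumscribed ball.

V_in / V_out = (r_in/r_out)^7 = (1/√7)^7 = 7^(-7/2) ≈ 0.00110194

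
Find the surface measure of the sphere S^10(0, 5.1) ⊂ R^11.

|∂B_11(5.1)| ≈ 2.46717e+08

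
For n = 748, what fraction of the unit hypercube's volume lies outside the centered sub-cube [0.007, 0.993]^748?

1 - (1 - 2·0.007)^748 = 1 - 0.986^748 ≈ 0.999974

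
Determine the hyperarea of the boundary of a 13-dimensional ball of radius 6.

The surface area of an n-ball is 2π^(n/2) r^(n-1) / Γ(n/2). For n=13, r=6: 10319560704·π^6/385 ≈ 2.57691e+10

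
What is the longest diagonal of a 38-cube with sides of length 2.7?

The space diagonal of an n-cube of side s is s√n. Here 2.7·√38 ≈ 16.6439.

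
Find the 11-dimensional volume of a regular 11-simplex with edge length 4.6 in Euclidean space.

V = (4.6^11 / 11!) · √((11+1) / 2^11) ≈ 0.0374202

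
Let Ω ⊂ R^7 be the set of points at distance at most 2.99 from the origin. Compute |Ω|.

The n-ball volume is π^(n/2)·r^n/Γ(n/2+1). With n=7, r=2.99: V ≈ 10094.4.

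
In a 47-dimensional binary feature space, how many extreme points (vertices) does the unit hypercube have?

Each vertex is a binary string of length 47, so there are 2^47 = 140737488355328.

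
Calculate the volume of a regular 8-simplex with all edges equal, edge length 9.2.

Volume = 9.2^8 · √(9/2^8) / 8! ≈ 238.662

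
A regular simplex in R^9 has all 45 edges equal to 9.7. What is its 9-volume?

V = (9.7^9 / 9!) · √((9+1) / 2^9) ≈ 292.784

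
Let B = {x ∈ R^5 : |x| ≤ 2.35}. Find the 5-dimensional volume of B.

Volume = π^{5/2}·(2.35)^5/Γ(7/2) ≈ 377.257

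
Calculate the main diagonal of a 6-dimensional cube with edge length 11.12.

d = √(11.12² + 11.12² + ... + 11.12²) [6 terms] = √(6·11.12²) = 11.12√6 ≈ 27.2383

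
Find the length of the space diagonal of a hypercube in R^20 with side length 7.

||(7,7,...,7)|| = √(20)·7 ≈ 31.305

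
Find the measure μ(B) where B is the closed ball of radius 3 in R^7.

V_7(3) = π^(7/2) · (3)^7 / Γ(7/2 + 1) = 11664·π^3/35 ≈ 10333.1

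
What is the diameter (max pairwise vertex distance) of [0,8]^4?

The space diagonal of an n-cube of side s is s√n. Here 8·√4 = 16.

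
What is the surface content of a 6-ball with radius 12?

S_6(12) = 2·π^(6/2)·(12)^5 / Γ(6/2) = 248832·π^3 ≈ 7.71535e+06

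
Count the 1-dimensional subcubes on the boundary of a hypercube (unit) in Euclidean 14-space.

f_1(14-cube) = (14 choose 1) · 2^13 = 114688.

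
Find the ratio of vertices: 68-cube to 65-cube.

The 68-cube has 2^68 = 295147905179352825856 vertices. The 65-cube has 2^65 = 36893488147419103232 vertices. Ratio: 295147905179352825856/36893488147419103232 = 8.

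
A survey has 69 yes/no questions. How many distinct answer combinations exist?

An n-cube has 2^n vertices; for n = 69 that is 2^69 = 590295810358705651712.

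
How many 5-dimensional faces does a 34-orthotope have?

Choose 5 of 34 axes to span the face (C(34,5) = 278256 ways), then fix each of the remaining 29 coordinates at one of its two extreme values (2^29 = 536870912 ways): 278256·536870912 = 149387552489472.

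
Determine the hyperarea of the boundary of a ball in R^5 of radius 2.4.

S_5(2.4) = 2·π^(5/2)·(2.4)^4 / Γ(5/2) ≈ 873.199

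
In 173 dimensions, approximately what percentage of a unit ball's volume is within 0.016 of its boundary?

1 - (1-0.016)^173 ≈ 0.938602 ≈ 93.86%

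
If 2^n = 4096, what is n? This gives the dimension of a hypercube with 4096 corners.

n = log_2(4096) = 12.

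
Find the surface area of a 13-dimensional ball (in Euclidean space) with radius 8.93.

|∂B_13(8.93)| ≈ 3.0444e+12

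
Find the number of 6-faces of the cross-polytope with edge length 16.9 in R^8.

Each 6-face is the convex hull of 7 vertices, one chosen as ±e_i from each of 7 distinct axes: 2^7·C(8,7) = 1024.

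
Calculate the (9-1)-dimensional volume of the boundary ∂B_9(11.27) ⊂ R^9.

|∂B_9(11.27)| ≈ 7.72594e+09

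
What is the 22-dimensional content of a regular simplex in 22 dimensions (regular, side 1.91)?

For a regular n-simplex with edge a, V = (a^n / n!)·√((n+1)/2^n). With a=1.91, n=22: V ≈ 3.17323e-18.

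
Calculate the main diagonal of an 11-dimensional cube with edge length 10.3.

||(10.3,10.3,...,10.3)|| = √(11)·10.3 ≈ 34.1612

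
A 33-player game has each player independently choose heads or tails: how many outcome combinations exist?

An n-cube has 2^n vertices; for n = 33 that is 2^33 = 8589934592.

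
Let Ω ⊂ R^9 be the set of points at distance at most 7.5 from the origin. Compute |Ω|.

V = 284765625·π^4/112 ≈ 2.47668e+08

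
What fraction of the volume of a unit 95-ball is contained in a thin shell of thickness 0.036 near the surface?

1 - (1-0.036)^95 ≈ 0.969287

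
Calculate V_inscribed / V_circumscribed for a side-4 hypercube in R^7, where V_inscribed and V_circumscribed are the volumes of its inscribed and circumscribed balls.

Volume scales as r^n, and r_in/r_out = 1/√7, giving (1/√7)^7 ≈ 0.00110194.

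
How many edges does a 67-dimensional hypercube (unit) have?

An n-cube has n·2^(n-1) edges. With n = 67: 67·73786976294838206464 = 4943727411754159833088.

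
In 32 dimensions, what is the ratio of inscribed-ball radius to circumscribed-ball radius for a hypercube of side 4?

Ratio = (s/2)/(s√32/2) = 32^(-1/2) ≈ 0.176777.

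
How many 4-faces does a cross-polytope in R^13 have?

f_4(13-orthoplex) = 2^5 · (13 choose 5) = 41184.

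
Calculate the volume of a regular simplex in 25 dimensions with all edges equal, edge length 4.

V = (4^25 / 25!) · √((25+1) / 2^25) ≈ 6.38948e-14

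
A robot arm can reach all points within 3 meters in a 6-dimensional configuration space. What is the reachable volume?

V = 243·π^3/2 ≈ 3767.26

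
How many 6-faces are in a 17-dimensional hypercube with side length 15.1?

f_6(17-cube) = (17 choose 6) · 2^11 = 25346048.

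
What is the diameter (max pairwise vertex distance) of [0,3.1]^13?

d = √(3.1² + 3.1² + ... + 3.1²) [13 terms] = √(13·3.1²) = 3.1√13 ≈ 11.1772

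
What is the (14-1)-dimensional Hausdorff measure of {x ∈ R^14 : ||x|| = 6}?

S_14(6) = 2·π^(14/2)·(6)^13 / Γ(14/2) = 181398528·π^7/5 ≈ 1.09575e+11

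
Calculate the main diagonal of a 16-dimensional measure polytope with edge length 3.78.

The space diagonal of an n-cube of side s is s√n. Here 3.78·√16 = 15.12.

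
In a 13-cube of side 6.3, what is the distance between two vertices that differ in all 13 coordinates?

d = √(6.3² + 6.3² + ... + 6.3²) [13 terms] = √(13·6.3²) = 6.3√13 ≈ 22.715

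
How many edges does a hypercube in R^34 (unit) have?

An n-cube has n·2^(n-1) edges. With n = 34: 34·8589934592 = 292057776128.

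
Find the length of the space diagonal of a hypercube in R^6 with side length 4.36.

Diagonal = √6 · 4.36 ≈ 10.6798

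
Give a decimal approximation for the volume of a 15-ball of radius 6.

Volume = π^{15/2}·(6)^15/Γ(17/2) = 1486016741376·π^7/25025 ≈ 1.79349e+11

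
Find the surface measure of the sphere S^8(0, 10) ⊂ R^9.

The surface area of an n-ball is 2π^(n/2) r^(n-1) / Γ(n/2). For n=9, r=10: 640000000·π^4/21 ≈ 2.96866e+09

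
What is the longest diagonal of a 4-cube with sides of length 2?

Diagonal = √4 · 2 = 4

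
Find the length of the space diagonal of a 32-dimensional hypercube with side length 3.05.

d = √(3.05² + 3.05² + ... + 3.05²) [32 terms] = √(32·3.05²) = 3.05√32 ≈ 17.2534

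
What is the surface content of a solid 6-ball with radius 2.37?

S_6(2.37) = 2·π^(6/2)·(2.37)^5 / Γ(6/2) ≈ 2318.42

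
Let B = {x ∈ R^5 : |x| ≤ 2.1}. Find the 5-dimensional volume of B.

V_5(2.1) = π^(5/2) · (2.1)^5 / Γ(5/2 + 1) ≈ 214.978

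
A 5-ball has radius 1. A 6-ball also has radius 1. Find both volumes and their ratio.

V_5(1) ≈ 5.26379. V_6(1) ≈ 5.16771. Ratio V_5/V_6 ≈ 1.019.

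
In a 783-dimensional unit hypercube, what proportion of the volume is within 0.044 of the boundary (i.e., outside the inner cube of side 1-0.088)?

1 - (1 - 2·0.044)^783 = 1 - 0.912^783 ≈ 1 - 4.742e-32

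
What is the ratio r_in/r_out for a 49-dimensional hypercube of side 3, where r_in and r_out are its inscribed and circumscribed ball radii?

For an n-cube of any side s, the inradius is s/2 and the circumradius is s√n/2, so the ratio is 1/√49 ≈ 0.142857.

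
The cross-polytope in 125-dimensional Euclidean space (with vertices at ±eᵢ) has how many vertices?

An n-cross-polytope has 2n vertices; here n = 125, giving 250.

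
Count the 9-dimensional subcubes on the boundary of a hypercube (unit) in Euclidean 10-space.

f_9(10-cube) = (10 choose 9) · 2^1 = 20.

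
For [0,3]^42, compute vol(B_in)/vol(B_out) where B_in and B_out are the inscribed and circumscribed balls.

V_in/V_out = n^(-n/2) = 42^(-42/2) ≈ 8.1614e-35.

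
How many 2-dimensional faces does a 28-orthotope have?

f_2(28-cube) = (28 choose 2) · 2^26 = 25367150592.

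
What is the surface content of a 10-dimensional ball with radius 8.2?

|∂B_10(8.2)| ≈ 4.27457e+09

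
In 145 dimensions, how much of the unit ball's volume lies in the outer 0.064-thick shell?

Shell fraction = 1 - (1-0.064)^145 ≈ 0.999932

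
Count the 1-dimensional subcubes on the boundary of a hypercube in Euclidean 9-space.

Choose 1 of 9 axes to span the face (C(9,1) = 9 ways), then fix each of the remaining 8 coordinates at one of its two extreme values (2^8 = 256 ways): 9·256 = 2304.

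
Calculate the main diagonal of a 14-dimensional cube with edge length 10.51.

d = √(10.51² + 10.51² + ... + 10.51²) [14 terms] = √(14·10.51²) = 10.51√14 ≈ 39.3248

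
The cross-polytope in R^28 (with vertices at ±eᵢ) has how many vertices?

Number of vertices = 2n = 56.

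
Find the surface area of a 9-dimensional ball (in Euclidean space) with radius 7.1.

S = n·V_n(r)/r = 9·V_9(7.1)/7.1 (volume-to-surface relation), giving 1.91702e+08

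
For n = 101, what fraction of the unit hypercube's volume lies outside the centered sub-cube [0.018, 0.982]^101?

The inner cube has side 1-2·0.018 = 0.964 and volume (0.964)^101 ≈ 0.02465, so the shell holds 0.975352 of the volume.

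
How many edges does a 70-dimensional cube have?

Each of the 2^70 = 1180591620717411303424 vertices has degree 70; total edges = 70·2^70/2 = 41320706725109395619840.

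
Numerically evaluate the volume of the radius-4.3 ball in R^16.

V_16(4.3) = π^(16/2) · (4.3)^16 / Γ(16/2 + 1) ≈ 3.21495e+09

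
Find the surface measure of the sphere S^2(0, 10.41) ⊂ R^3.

|∂B_3(10.41)| = 4πr² = 4π·(10.41)² ≈ 1361.79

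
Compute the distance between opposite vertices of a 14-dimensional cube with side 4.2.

d = √(4.2² + 4.2² + ... + 4.2²) [14 terms] = √(14·4.2²) = 4.2√14 ≈ 15.715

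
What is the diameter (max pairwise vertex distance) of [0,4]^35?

||(4,4,...,4)|| = √(35)·4 ≈ 23.6643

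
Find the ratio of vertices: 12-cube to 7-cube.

The 12-cube has 2^12 = 4096 vertices. The 7-cube has 2^7 = 128 vertices. Ratio: 4096/128 = 32.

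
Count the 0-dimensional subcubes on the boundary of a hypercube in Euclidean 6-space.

An n-cube has C(n,k)·2^(n-k) k-faces. Here C(6,0)·2^6 = 1·64 = 64.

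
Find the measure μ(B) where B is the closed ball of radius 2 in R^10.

The n-ball volume is π^(n/2)·r^n/Γ(n/2+1). With n=10, r=2: V = 128·π^5/15 ≈ 2611.37.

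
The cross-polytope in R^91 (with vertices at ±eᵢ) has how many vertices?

An n-cross-polytope has 2n vertices; here n = 91, giving 182.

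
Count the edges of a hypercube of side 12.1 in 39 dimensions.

Each of the 2^39 = 549755813888 vertices has degree 39; total edges = 39·2^39/2 = 10720238370816.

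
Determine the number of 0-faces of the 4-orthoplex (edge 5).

Each 0-face is the convex hull of 1 vertex, one chosen as ±e_i from each of 1 distinct axis: 2^1·C(4,1) = 8.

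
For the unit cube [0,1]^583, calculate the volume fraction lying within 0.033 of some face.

Shell fraction = 1 - (1-0.066)^583 ≈ 1 - 5.155e-18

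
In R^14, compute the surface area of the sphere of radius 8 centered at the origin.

S_14(8) = 2·π^(14/2)·(8)^13 / Γ(14/2) = 68719476736·π^7/45 ≈ 4.61229e+12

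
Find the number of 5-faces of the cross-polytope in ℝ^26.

Number of 5-faces = 2^(5+1) · C(26,5+1) = 64 · 230230 = 14734720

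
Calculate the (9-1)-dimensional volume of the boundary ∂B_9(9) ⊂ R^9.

|∂B_9(9)| = 459165024·π^4/35 ≈ 1.27791e+09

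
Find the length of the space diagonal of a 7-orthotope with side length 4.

d = √(4² + 4² + ... + 4²) [7 terms] = √(7·4²) = 4√7 ≈ 10.583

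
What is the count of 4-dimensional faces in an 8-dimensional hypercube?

An n-cube has C(n,k)·2^(n-k) k-faces. Here C(8,4)·2^4 = 70·16 = 1120.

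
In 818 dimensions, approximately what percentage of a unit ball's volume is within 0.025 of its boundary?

1 - (1-0.025)^818 ≈ 0.999999999 ≈ (100 - 1.01e-07)%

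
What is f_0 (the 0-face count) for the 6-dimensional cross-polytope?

f_0(6-orthoplex) = 2^1 · (6 choose 1) = 12.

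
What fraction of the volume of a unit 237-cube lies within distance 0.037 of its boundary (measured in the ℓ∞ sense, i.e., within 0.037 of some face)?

The inner cube has side 1-2·0.037 = 0.926 and volume (0.926)^237 ≈ 1.221e-08, so the shell holds 0.9999999878 of the volume.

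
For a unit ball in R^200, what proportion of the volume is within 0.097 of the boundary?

1 - (1-0.097)^200 ≈ 0.9999999986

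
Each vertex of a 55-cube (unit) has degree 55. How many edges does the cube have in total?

The 55-cube has n·2^(n-1) = 55·2^54 = 55·18014398509481984 = 990791918021509120 edges.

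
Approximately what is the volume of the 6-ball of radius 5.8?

V_6(5.8) = π^(6/2) · (5.8)^6 / Γ(6/2 + 1) ≈ 196728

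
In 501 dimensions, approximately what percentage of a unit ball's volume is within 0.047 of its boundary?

1 - (1-0.047)^501 ≈ 1 - 3.354e-11 ≈ (100 - 3.35e-09)%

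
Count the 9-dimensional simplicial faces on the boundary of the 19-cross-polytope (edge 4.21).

f_9(19-orthoplex) = 2^10 · (19 choose 10) = 94595072.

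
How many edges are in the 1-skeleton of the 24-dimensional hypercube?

Each of the 2^24 = 16777216 vertices has degree 24; total edges = 24·2^24/2 = 201326592.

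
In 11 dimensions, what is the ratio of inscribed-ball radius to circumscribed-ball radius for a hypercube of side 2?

For an n-cube of any side s, the inradius is s/2 and the circumradius is s√n/2, so the ratio is 1/√11 ≈ 0.301511.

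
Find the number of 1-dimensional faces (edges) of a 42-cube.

Each of the 2^42 = 4398046511104 vertices has degree 42; total edges = 42·2^42/2 = 92358976733184.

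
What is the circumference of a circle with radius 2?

S_2(2) = 2·π^(2/2)·(2)^1 / Γ(2/2) = 2πr = 2π·2 ≈ 12.5664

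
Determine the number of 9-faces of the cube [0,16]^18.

Choose 9 of 18 axes to span the face (C(18,9) = 48620 ways), then fix each of the remaining 9 coordinates at one of its two extreme values (2^9 = 512 ways): 48620·512 = 24893440.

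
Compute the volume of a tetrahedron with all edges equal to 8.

Volume = (√2/12) · 8³ = 60.3398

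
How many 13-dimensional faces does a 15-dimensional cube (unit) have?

f_13(15-cube) = (15 choose 13) · 2^2 = 420.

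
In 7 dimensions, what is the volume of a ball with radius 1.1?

V_7(1.1) = π^(7/2) · (1.1)^7 / Γ(7/2 + 1) ≈ 9.20723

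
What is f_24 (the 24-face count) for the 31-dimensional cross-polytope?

Each 24-face is the convex hull of 25 vertices, one chosen as ±e_i from each of 25 distinct axes: 2^25·C(31,25) = 24705490747392.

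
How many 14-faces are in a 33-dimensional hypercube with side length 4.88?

f_14(33-cube) = (33 choose 14) · 2^19 = 429291837849600.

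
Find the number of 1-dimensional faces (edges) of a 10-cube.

Each of the 2^10 = 1024 vertices has degree 10; total edges = 10·2^10/2 = 5120.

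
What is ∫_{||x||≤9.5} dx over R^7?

V_7(9.5) = π^(7/2) · (9.5)^7 / Γ(7/2 + 1) = 893871739·π^3/840 ≈ 3.29948e+07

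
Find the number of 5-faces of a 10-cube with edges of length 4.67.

f_5(10-cube) = (10 choose 5) · 2^5 = 8064.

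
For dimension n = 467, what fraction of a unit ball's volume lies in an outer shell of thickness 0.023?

1 - (1-0.023)^467 ≈ 0.999981 ≈ 99.998091%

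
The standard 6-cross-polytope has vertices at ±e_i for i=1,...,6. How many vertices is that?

Number of vertices = 2n = 12.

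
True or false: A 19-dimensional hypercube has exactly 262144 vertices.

False. The 19-cube has 2^19 = 524288 vertices.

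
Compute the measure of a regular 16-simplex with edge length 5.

V = (5^16 / 16!) · √((16+1) / 2^16) ≈ 0.000117459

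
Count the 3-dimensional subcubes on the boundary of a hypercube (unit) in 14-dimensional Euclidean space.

f_3(14-cube) = (14 choose 3) · 2^11 = 745472.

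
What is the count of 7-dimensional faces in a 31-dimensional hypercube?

An n-cube has C(n,k)·2^(n-k) k-faces. Here C(31,7)·2^24 = 2629575·16777216 = 44116947763200.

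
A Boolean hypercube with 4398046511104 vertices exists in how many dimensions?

Since 2^n = 4398046511104, we have n = 42.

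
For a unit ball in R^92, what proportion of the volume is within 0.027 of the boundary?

1 - (1-0.027)^92 ≈ 0.919391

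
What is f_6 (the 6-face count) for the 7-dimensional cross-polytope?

f_6(7-orthoplex) = 2^7 · (7 choose 7) = 128.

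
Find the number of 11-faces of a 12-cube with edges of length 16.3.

f_11(12-cube) = (12 choose 11) · 2^1 = 24.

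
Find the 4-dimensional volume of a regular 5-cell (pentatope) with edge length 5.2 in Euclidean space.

V_4 = √(5) · 5.2^4 / (4! · 2^(4/2)) ≈ 17.0305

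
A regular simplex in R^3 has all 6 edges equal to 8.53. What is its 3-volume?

Volume = (√2/12) · 8.53³ = 73.1444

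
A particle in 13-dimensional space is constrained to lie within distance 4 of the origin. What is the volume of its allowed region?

The n-ball volume is π^(n/2)·r^n/Γ(n/2+1). With n=13, r=4: V = 8589934592·π^6/135135 ≈ 6.11113e+07.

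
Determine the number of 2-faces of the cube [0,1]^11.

Number of 2-faces = C(11,2) · 2^(11-2) = 55 · 512 = 28160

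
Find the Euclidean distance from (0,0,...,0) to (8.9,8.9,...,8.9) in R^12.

The space diagonal of an n-cube of side s is s√n. Here 8.9·√12 ≈ 30.8305.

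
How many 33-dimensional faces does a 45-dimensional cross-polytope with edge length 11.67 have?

An n-cross-polytope has 2^(k+1)·C(n,k+1) k-faces. Here 2^34·C(45,34) = 17179869184·10150595910 = 174385909873445437440.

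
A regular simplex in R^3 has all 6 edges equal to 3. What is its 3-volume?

Volume = (√2/12) · 3³ = 3.18198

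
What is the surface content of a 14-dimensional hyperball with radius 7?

S = n·V_n(r)/r = 14·V_14(7)/7 (volume-to-surface relation), giving 96889010407·π^7/360 ≈ 8.1287e+11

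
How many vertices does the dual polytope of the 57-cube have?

The 57-dimensional cross-polytope has 2n = 2·57 = 114 vertices.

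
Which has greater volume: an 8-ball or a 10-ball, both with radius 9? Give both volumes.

V_8(9) ≈ 1.74714e+08. V_10(9) ≈ 8.89187e+09. The 10-ball is larger.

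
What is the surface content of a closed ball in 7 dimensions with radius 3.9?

|∂B_7(3.9)| ≈ 116377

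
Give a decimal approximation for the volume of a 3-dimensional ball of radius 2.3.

The n-ball volume is π^(n/2)·r^n/Γ(n/2+1). With n=3, r=2.3: V ≈ 50.965.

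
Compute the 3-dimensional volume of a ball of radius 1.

Volume = π^{3/2}·(1)^3/Γ(5/2) = 4·π/3 ≈ 4.18879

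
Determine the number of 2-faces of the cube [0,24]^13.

f_2(13-cube) = (13 choose 2) · 2^11 = 159744.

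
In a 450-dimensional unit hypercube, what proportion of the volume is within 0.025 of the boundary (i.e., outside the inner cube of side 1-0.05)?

The inner cube has side 1-2·0.025 = 0.95 and volume (0.95)^450 ≈ 9.454e-11, so the shell holds 1 - 9.454e-11 of the volume.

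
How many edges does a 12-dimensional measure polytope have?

The 12-cube has n·2^(n-1) = 12·2^11 = 12·2048 = 24576 edges.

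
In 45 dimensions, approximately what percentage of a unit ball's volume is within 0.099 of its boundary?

1 - (1-0.099)^45 ≈ 0.990825 ≈ 99.08%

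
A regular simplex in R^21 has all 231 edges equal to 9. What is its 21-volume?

For a regular n-simplex with edge a, V = (a^n / n!)·√((n+1)/2^n). With a=9, n=21: V ≈ 0.00693658.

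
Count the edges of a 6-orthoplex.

Each 1-face is the convex hull of 2 vertices, one chosen as ±e_i from each of 2 distinct axes: 2^2·C(6,2) = 60.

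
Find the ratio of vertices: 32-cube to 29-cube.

The 32-cube has 2^32 = 4294967296 vertices. The 29-cube has 2^29 = 536870912 vertices. Ratio: 4294967296/536870912 = 8.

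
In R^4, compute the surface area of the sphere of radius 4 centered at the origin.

S = n·V_n(r)/r = 4·V_4(4)/4 (volume-to-surface relation), giving 128·π^2 ≈ 1263.31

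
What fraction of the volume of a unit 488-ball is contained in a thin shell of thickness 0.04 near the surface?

Shell fraction = 1 - (1-0.04)^488 ≈ 0.9999999978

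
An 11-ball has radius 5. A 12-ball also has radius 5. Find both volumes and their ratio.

V_11(5) ≈ 9.19973e+07. V_12(5) ≈ 3.25992e+08. Ratio V_11/V_12 ≈ 0.2822.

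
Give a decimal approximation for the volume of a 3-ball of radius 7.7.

V_3(7.7) = π^(3/2) · (7.7)^3 / Γ(3/2 + 1) ≈ 1912.32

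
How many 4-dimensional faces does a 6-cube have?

Choose 4 of 6 axes to span the face (C(6,4) = 15 ways), then fix each of the remaining 2 coordinates at one of its two extreme values (2^2 = 4 ways): 15·4 = 60.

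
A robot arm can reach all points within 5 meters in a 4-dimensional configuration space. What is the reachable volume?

V = 625·π^2/2 ≈ 3084.25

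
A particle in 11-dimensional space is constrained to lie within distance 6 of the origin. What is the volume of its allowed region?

The n-ball volume is π^(n/2)·r^n/Γ(n/2+1). With n=11, r=6: V = 859963392·π^5/385 ≈ 6.83547e+08.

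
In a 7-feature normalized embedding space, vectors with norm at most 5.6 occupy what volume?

Volume = π^{7/2}·(5.6)^7/Γ(9/2) ≈ 816012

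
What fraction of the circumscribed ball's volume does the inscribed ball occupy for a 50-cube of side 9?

V_in/V_out = n^(-n/2) = 50^(-50/2) ≈ 3.35544e-43.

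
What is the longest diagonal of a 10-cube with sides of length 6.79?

||(6.79,6.79,...,6.79)|| = √(10)·6.79 ≈ 21.4719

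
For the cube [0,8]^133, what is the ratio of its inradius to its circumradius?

r_in / r_out = (8/2) / (8√133/2) = 1/√133 ≈ 0.086711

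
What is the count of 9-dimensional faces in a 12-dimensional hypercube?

An n-cube has C(n,k)·2^(n-k) k-faces. Here C(12,9)·2^3 = 220·8 = 1760.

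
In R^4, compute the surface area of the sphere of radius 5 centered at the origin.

The surface area of an n-ball is 2π^(n/2) r^(n-1) / Γ(n/2). For n=4, r=5: 250·π^2 ≈ 2467.4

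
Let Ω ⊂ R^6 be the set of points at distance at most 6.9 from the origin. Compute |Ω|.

The n-ball volume is π^(n/2)·r^n/Γ(n/2+1). With n=6, r=6.9: V ≈ 557690.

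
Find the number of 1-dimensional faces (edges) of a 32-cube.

The 32-cube has n·2^(n-1) = 32·2^31 = 32·2147483648 = 68719476736 edges.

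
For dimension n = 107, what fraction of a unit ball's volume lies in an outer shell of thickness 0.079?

1 - (1-0.079)^107 ≈ 0.99985 ≈ 99.9850%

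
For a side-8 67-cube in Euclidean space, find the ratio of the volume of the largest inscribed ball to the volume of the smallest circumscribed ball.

V_in/V_out = n^(-n/2) = 67^(-67/2) ≈ 6.70647e-62.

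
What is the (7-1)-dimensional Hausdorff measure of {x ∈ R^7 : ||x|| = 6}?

|∂B_7(6)| = 248832·π^3/5 ≈ 1.54307e+06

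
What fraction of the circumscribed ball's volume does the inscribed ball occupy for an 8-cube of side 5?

V_in/V_out = n^(-n/2) = 8^(-8/2) ≈ 0.000244141.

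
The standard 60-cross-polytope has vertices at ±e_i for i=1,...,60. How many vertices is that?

Number of vertices = 2n = 120.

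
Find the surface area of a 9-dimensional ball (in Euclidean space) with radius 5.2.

S_9(5.2) = 2·π^(9/2)·(5.2)^8 / Γ(9/2) ≈ 1.58704e+07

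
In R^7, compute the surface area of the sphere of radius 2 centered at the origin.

|∂B_7(2)| = 1024·π^3/15 ≈ 2116.7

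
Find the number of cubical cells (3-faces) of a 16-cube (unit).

Number of 3-faces = C(16,3) · 2^(16-3) = 560 · 8192 = 4587520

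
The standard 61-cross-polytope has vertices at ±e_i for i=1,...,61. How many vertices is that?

The 61-dimensional cross-polytope has 2n = 2·61 = 122 vertices.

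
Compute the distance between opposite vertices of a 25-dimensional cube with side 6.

Diagonal = √25 · 6 = 30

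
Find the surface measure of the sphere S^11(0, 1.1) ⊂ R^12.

The surface area of an n-ball is 2π^(n/2) r^(n-1) / Γ(n/2). For n=12, r=1.1: 45.7159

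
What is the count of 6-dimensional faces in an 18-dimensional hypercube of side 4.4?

Number of 6-faces = C(18,6) · 2^(18-6) = 18564 · 4096 = 76038144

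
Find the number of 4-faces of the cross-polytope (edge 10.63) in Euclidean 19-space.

An n-cross-polytope has 2^(k+1)·C(n,k+1) k-faces. Here 2^5·C(19,5) = 32·11628 = 372096.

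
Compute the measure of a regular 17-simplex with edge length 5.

V = (5^17 / 17!) · √((17+1) / 2^17) ≈ 2.51364e-05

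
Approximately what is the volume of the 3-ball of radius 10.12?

Volume = π^{3/2}·(10.12)^3/Γ(5/2) ≈ 4341.4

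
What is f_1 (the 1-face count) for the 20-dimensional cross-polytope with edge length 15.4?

Number of 1-faces = 2^(1+1) · C(20,1+1) = 4 · 190 = 760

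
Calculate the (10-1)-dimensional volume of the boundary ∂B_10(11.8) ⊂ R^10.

S = n·V_n(r)/r = 10·V_10(11.8)/11.8 (volume-to-surface relation), giving 1.13111e+11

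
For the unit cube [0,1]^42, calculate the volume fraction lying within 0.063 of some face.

The inner cube has side 1-2·0.063 = 0.874 and volume (0.874)^42 ≈ 0.003495, so the shell holds 0.996505 of the volume.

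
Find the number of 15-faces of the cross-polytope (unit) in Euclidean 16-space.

Number of 15-faces = 2^(15+1) · C(16,15+1) = 65536 · 1 = 65536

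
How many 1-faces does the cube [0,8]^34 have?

Each of the 2^34 = 17179869184 vertices has degree 34; total edges = 34·2^34/2 = 292057776128.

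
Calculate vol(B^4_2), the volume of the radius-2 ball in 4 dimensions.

V = 8·π^2 ≈ 78.9568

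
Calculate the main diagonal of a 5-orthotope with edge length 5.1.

The space diagonal of an n-cube of side s is s√n. Here 5.1·√5 ≈ 11.4039.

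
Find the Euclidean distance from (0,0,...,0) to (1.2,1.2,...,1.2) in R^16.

The space diagonal of an n-cube of side s is s√n. Here 1.2·√16 = 4.8.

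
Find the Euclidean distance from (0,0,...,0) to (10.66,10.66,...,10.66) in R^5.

The space diagonal of an n-cube of side s is s√n. Here 10.66·√5 ≈ 23.8365.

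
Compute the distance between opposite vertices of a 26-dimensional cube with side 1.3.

Diagonal = √26 · 1.3 ≈ 6.62873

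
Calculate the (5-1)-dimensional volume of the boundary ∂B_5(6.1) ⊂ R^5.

S_5(6.1) = 2·π^(5/2)·(6.1)^4 / Γ(5/2) ≈ 36440.8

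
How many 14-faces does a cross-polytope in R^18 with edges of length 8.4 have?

Number of 14-faces = 2^(14+1) · C(18,14+1) = 32768 · 816 = 26738688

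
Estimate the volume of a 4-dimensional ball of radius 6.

V = 648·π^2 ≈ 6395.5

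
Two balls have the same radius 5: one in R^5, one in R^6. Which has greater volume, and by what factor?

V_5(5) ≈ 16449.3, V_6(5) ≈ 80745.5. The 6-ball is larger by a factor of 4.909.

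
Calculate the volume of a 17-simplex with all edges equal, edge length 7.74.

Volume = 7.74^17 · √(18/2^17) / 17! ≈ 0.0423067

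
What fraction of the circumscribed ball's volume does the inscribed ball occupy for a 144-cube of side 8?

V_in / V_out = (r_in/r_out)^144 = (1/√144)^144 = 144^(-144/2) ≈ 3.96187e-156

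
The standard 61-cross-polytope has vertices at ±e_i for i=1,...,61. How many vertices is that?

The vertices are ±e_1, ..., ±e_61, so there are 2·61 = 122.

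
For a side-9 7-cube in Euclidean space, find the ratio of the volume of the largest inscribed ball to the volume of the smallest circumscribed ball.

V_in/V_out = n^(-n/2) = 7^(-7/2) ≈ 0.00110194.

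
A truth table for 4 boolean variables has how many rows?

The 4-cube has 2^4 = 16 vertices.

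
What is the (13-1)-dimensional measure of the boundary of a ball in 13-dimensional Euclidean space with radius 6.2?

S = n·V_n(r)/r = 13·V_13(6.2)/6.2 (volume-to-surface relation), giving 3.81931e+10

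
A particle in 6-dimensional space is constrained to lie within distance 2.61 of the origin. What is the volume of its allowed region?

V_6(2.61) = π^(6/2) · (2.61)^6 / Γ(6/2 + 1) ≈ 1633.58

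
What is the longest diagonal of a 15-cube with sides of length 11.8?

The space diagonal of an n-cube of side s is s√n. Here 11.8·√15 ≈ 45.7012.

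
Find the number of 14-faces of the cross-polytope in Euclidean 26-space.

An n-cross-polytope has 2^(k+1)·C(n,k+1) k-faces. Here 2^15·C(26,15) = 32768·7726160 = 253170810880.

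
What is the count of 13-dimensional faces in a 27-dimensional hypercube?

An n-cube has C(n,k)·2^(n-k) k-faces. Here C(27,13)·2^14 = 20058300·16384 = 328635187200.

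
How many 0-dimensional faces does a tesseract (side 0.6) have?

Number of 0-faces = C(4,0) · 2^(4-0) = 1 · 16 = 16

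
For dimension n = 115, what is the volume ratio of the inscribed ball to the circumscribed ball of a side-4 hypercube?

The radii are 4/2 and 4√115/2, so the volume ratio is (1/√115)^115 = 115^{-115/2} ≈ 3.235e-119.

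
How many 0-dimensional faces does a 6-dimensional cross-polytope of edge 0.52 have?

An n-cross-polytope has 2^(k+1)·C(n,k+1) k-faces. Here 2^1·C(6,1) = 2·6 = 12.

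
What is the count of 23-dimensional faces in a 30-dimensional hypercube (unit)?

An n-cube has C(n,k)·2^(n-k) k-faces. Here C(30,23)·2^7 = 2035800·128 = 260582400.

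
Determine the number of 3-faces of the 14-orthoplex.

Number of 3-faces = 2^(3+1) · C(14,3+1) = 16 · 1001 = 16016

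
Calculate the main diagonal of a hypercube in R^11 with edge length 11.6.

d = √(11.6² + 11.6² + ... + 11.6²) [11 terms] = √(11·11.6²) = 11.6√11 ≈ 38.4728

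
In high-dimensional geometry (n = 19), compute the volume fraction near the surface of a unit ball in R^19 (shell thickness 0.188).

1 - (1-0.188)^19 ≈ 0.980877 ≈ 98.09%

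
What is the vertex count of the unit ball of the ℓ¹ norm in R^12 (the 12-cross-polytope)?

Number of vertices = 2n = 24.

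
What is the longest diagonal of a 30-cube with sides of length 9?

d = √(9² + 9² + ... + 9²) [30 terms] = √(30·9²) = 9√30 ≈ 49.295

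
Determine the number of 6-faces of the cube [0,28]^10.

Number of 6-faces = C(10,6) · 2^(10-6) = 210 · 16 = 3360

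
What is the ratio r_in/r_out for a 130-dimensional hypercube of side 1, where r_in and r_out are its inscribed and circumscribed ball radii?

For an n-cube of any side s, the inradius is s/2 and the circumradius is s√n/2, so the ratio is 1/√130 ≈ 0.0877058.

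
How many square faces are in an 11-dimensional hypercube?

f_2(11-cube) = (11 choose 2) · 2^9 = 28160.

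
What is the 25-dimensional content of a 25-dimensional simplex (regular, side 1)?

V = (1^25 / 25!) · √((25+1) / 2^25) ≈ 5.675e-29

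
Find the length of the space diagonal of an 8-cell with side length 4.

The space diagonal of an n-cube of side s is s√n. Here 4·√4 = 8.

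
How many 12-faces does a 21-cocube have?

Each 12-face is the convex hull of 13 vertices, one chosen as ±e_i from each of 13 distinct axes: 2^13·C(21,13) = 1666990080.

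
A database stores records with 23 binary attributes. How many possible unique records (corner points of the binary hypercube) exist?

An n-cube has 2^n vertices; for n = 23 that is 2^23 = 8388608.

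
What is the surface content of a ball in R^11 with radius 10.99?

The surface area of an n-ball is 2π^(n/2) r^(n-1) / Γ(n/2). For n=11, r=10.99: 5.3269e+11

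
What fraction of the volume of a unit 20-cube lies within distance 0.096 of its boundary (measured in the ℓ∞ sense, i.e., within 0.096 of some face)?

1 - (1 - 2·0.096)^20 = 1 - 0.808^20 ≈ 0.985932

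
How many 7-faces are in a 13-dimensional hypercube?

f_7(13-cube) = (13 choose 7) · 2^6 = 109824.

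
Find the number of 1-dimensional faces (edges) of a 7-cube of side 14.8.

An n-cube has n·2^(n-1) edges. With n = 7: 7·64 = 448.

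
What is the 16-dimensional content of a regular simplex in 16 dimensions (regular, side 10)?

V_16 = √(17) · 10^16 / (16! · 2^(16/2)) ≈ 7.69777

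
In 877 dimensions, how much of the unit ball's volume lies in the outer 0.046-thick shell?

V(inner)/V(outer) = ((1-0.046)/1)^877 ≈ 1.159e-18, so the shell fraction is 1 - 1.159e-18.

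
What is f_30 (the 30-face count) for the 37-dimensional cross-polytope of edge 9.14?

Number of 30-faces = 2^(30+1) · C(37,30+1) = 2147483648 · 2324784 = 4992435625132032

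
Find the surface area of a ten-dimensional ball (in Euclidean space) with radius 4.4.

S = n·V_n(r)/r = 10·V_10(4.4)/4.4 (volume-to-surface relation), giving 1.57631e+07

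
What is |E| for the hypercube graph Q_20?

Number of 1-faces = C(20,1)·2^(20-1) = 20·524288 = 10485760.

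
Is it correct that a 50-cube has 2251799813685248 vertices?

False. The 50-cube has 2^50 = 1125899906842624 vertices.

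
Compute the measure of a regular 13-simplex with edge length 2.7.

For a regular n-simplex with edge a, V = (a^n / n!)·√((n+1)/2^n). With a=2.7, n=13: V ≈ 2.69041e-06.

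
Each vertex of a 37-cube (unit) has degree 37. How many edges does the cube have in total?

The 37-cube has n·2^(n-1) = 37·2^36 = 37·68719476736 = 2542620639232 edges.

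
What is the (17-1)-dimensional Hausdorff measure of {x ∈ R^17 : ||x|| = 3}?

The surface area of an n-ball is 2π^(n/2) r^(n-1) / Γ(n/2). For n=17, r=3: 272097792·π^8/25025 ≈ 1.03169e+08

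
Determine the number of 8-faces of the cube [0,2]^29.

Choose 8 of 29 axes to span the face (C(29,8) = 4292145 ways), then fix each of the remaining 21 coordinates at one of its two extreme values (2^21 = 2097152 ways): 4292145·2097152 = 9001280471040.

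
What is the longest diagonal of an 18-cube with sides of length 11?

d = √(11² + 11² + ... + 11²) [18 terms] = √(18·11²) = 11√18 ≈ 46.669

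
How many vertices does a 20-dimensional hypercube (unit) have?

An n-cube has 2^n vertices; for n = 20 that is 2^20 = 1048576.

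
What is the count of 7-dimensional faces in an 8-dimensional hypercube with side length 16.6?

f_7(8-cube) = (8 choose 7) · 2^1 = 16.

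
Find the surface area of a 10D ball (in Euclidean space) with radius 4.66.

The surface area of an n-ball is 2π^(n/2) r^(n-1) / Γ(n/2). For n=10, r=4.66: 2.64266e+07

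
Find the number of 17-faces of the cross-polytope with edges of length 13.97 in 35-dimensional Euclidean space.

Number of 17-faces = 2^(17+1) · C(35,17+1) = 262144 · 4537567650 = 1189496134041600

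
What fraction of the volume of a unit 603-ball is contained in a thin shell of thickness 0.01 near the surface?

1 - (1-0.01)^603 ≈ 0.997666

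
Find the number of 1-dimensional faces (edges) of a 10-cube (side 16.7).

An n-cube has n·2^(n-1) edges. With n = 10: 10·512 = 5120.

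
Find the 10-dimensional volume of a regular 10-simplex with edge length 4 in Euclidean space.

V_10 = √(11) · 4^10 / (10! · 2^(10/2)) ≈ 0.0299491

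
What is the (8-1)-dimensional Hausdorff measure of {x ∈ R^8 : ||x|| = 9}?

S = n·V_n(r)/r = 8·V_8(9)/9 (volume-to-surface relation), giving 1594323·π^4 ≈ 1.55302e+08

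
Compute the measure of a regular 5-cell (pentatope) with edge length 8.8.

V = (8.8^4 / 4!) · √((4+1) / 2^4) ≈ 139.683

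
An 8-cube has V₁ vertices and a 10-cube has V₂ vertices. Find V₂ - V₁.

V₁ = 2^8 = 256. V₂ = 2^10 = 1024. V₂ - V₁ = 768.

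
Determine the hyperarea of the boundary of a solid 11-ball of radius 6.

S = n·V_n(r)/r = 11·V_11(6)/6 (volume-to-surface relation), giving 143327232·π^5/35 ≈ 1.25317e+09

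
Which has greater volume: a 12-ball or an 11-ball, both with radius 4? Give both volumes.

V_12(4) ≈ 2.2402e+07. V_11(4) ≈ 7.9025e+06. The 12-ball is larger.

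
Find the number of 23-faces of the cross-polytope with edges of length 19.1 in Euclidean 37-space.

An n-cross-polytope has 2^(k+1)·C(n,k+1) k-faces. Here 2^24·C(37,24) = 16777216·3562467300 = 59768283385036800.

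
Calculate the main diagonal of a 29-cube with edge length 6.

The space diagonal of an n-cube of side s is s√n. Here 6·√29 ≈ 32.311.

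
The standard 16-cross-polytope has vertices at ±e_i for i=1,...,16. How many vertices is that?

An n-cross-polytope has 2n vertices; here n = 16, giving 32.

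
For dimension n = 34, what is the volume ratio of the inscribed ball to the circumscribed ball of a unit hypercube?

Volume scales as r^n, and r_in/r_out = 1/√34, giving (1/√34)^34 ≈ 9.22271e-27.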